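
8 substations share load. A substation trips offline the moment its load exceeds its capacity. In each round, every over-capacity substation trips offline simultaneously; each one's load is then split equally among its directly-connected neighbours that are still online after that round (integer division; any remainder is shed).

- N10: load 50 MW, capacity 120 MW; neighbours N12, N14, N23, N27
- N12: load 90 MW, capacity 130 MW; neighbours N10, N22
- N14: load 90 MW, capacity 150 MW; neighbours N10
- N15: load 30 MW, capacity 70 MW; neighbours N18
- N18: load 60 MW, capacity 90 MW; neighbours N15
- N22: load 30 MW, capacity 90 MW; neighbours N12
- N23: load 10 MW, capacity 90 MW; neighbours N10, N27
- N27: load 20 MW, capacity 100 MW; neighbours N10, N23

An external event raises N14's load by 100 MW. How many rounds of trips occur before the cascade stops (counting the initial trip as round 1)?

Round 1 — N14 at 190 > 150. N14 trips offline.
  N14 sheds 190 MW to N10: 190 each.
    N10: 50+190 = 240 > 120
Round 2 — N10 trips offline.
  N10 sheds 240 MW to N12, N23, N27: 80 each.
    N12: 90+80 = 170 > 130
    N23: 10+80 = 90 ≤ 90
    N27: 20+80 = 100 ≤ 100
Round 3 — N12 trips offline.
  N12 sheds 170 MW to N22: 170 each.
    N22: 30+170 = 200 > 90
Round 4 — N22 trips offline.
  N22 sheds 200 MW: no online neighbours, lost.
No further trips.

4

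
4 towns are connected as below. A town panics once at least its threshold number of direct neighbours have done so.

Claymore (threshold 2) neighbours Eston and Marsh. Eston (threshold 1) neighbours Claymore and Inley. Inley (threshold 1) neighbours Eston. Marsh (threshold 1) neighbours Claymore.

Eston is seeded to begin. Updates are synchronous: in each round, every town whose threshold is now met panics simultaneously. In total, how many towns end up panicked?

Round 1 — Eston panics (initial).
Round 2 — checking thresholds:
  Claymore: 1 of 2 neighbours < 2, below threshold.
  Inley: 1 of 1 neighbours ≥ 1, panics.
Round 3 — no new panics; cascade stops.

2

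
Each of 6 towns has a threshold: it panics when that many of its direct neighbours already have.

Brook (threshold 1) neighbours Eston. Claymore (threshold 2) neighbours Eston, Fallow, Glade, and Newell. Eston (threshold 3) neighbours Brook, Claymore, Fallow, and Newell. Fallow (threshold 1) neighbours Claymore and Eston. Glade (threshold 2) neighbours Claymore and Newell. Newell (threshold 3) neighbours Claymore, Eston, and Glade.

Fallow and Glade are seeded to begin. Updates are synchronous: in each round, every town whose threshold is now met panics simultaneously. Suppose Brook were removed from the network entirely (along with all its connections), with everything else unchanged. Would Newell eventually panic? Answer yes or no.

no

With Brook removed:
Round 1 — Fallow, Glade panic (initial).
Round 2 — checking thresholds:
  Claymore: 2 of 4 neighbours ≥ 2, panics.
  Eston: 1 of 3 neighbours < 3, holds.
  Newell: 1 of 3 neighbours < 3, holds.
Round 3 — no new panics; cascade stops.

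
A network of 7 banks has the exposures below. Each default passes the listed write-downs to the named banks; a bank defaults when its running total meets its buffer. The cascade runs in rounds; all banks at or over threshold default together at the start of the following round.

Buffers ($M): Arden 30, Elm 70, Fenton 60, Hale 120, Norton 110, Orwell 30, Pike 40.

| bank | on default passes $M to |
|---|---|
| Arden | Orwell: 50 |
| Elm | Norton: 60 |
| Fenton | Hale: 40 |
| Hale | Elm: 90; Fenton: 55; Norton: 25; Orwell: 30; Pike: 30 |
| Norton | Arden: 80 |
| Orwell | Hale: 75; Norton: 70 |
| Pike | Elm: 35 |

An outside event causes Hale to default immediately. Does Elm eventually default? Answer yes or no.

Round 1 — Hale defaults (initial).
  Elm: +90 → 90 ≥ 70
  Fenton: +55 → 55 < 60
  Norton: +25 → 25 < 110
  Orwell: +30 → 30 ≥ 30
  Pike: +30 → 30 < 40
Round 2 — Elm, Orwell default.
  Norton: +60+70 → 155 ≥ 110
Round 3 — Norton defaults.
  Arden: +80 → 80 ≥ 30
Round 4 — Arden defaults.
No further defaults.

yes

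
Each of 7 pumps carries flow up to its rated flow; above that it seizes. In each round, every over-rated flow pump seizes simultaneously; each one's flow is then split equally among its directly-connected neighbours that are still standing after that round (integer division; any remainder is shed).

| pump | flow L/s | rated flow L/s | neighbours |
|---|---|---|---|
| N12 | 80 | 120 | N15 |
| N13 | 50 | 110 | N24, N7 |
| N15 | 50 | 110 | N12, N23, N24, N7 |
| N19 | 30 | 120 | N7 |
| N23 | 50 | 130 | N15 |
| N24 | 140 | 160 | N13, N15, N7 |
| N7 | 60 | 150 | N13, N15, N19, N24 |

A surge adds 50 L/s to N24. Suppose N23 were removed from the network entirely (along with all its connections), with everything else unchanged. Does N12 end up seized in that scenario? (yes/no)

yes

With N23 removed:
Round 1 — N24 at 190 > 160. N24 seizes.
  N24 sheds 190 L/s to N13, N15, N7: 63 each (1 lost).
    N13: 50+63 = 113 > 110
    N15: 50+63 = 113 > 110
    N7: 60+63 = 123 ≤ 150
Round 2 — N13, N15 seize.
  N13 sheds 113 L/s to N7: 113 each.
    N7: 123+113 = 236 > 150
  N15 sheds 113 L/s to N12, N7: 56 each (1 lost).
    N12: 80+56 = 136 > 120
    N7: 236+56 = 292 > 150
Round 3 — N12, N7 seize.
  N12 sheds 136 L/s: no online neighbours, lost.
  N7 sheds 292 L/s to N19: 292 each.
    N19: 30+292 = 322 > 120
Round 4 — N19 seizes.
  N19 sheds 322 L/s: no online neighbours, lost.
No further seizures.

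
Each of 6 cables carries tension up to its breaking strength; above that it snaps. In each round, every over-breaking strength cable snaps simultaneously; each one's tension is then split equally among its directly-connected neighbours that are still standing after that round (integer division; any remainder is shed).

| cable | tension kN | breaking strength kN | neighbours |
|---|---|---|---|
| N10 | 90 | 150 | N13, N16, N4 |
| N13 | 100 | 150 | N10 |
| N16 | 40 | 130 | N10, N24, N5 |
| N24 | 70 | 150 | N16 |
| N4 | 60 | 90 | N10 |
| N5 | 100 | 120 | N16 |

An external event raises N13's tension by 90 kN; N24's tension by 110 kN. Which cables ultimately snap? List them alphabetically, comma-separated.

Round 1 — N13 at 190 > 150; N24 at 180 > 150. N13, N24 snap.
  N13 sheds 190 kN to N10: 190 each.
    N10: 90+190 = 280 > 150
  N24 sheds 180 kN to N16: 180 each.
    N16: 40+180 = 220 > 130
Round 2 — N10, N16 snap.
  N10 sheds 280 kN to N4: 280 each.
    N4: 60+280 = 340 > 90
  N16 sheds 220 kN to N5: 220 each.
    N5: 100+220 = 320 > 120
Round 3 — N4, N5 snap.
  N4 sheds 340 kN: no online neighbours, lost.
  N5 sheds 320 kN: no online neighbours, lost.
No further breaks.

N10, N13, N16, N24, N4, N5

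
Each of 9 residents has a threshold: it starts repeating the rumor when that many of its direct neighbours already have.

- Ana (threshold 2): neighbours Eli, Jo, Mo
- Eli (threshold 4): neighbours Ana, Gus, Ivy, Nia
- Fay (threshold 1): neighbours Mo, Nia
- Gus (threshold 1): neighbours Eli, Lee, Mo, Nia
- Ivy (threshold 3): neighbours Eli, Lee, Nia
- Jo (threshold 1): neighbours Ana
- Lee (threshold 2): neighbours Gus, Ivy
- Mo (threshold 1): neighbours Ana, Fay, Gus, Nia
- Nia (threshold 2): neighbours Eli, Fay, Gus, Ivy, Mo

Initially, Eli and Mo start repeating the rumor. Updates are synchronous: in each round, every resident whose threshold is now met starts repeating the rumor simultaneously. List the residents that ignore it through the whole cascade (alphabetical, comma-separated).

Round 1 — Eli, Mo start repeating the rumor (initial).
Round 2 — checking thresholds:
  Ana: 2 of 3 neighbours ≥ 2, starts repeating the rumor.
  Fay: 1 of 2 neighbours ≥ 1, starts repeating the rumor.
  Gus: 2 of 4 neighbours ≥ 1, starts repeating the rumor.
  Ivy: 1 of 3 neighbours < 3, not yet.
  Nia: 2 of 5 neighbours ≥ 2, starts repeating the rumor.
Round 3 — checking thresholds:
  Ivy: 2 of 3 neighbours < 3, not yet.
  Jo: 1 of 1 neighbours ≥ 1, starts repeating the rumor.
  Lee: 1 of 2 neighbours < 2, not yet.
Round 4 — no new spreads; cascade stops.

Ivy, Lee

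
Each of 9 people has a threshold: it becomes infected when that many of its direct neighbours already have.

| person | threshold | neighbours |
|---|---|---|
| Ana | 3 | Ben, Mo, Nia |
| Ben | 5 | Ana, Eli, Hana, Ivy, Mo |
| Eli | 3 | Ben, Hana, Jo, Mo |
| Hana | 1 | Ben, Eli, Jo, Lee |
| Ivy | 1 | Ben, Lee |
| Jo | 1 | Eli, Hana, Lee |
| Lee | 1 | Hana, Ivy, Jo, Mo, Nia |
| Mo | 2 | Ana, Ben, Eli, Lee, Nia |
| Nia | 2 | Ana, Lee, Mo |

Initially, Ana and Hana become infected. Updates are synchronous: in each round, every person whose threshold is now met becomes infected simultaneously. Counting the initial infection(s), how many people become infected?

9

Round 1 — Ana, Hana become infected (initial).
Round 2 — checking thresholds:
  Ben: 2 of 5 neighbours < 5, holds.
  Eli: 1 of 4 neighbours < 3, holds.
  Jo: 1 of 3 neighbours ≥ 1, becomes infected.
  Lee: 1 of 5 neighbours ≥ 1, becomes infected.
  Mo: 1 of 5 neighbours < 2, holds.
  Nia: 1 of 3 neighbours < 2, holds.
Round 3 — checking thresholds:
  Ben: 2 of 5 neighbours < 5, holds.
  Eli: 2 of 4 neighbours < 3, holds.
  Ivy: 1 of 2 neighbours ≥ 1, becomes infected.
  Mo: 2 of 5 neighbours ≥ 2, becomes infected.
  Nia: 2 of 3 neighbours ≥ 2, becomes infected.
Round 4 — checking thresholds:
  Ben: 4 of 5 neighbours < 5, holds.
  Eli: 3 of 4 neighbours ≥ 3, becomes infected.
Round 5 — checking thresholds:
  Ben: 5 of 5 neighbours ≥ 5, becomes infected.
Round 6 — no new infections; cascade stops.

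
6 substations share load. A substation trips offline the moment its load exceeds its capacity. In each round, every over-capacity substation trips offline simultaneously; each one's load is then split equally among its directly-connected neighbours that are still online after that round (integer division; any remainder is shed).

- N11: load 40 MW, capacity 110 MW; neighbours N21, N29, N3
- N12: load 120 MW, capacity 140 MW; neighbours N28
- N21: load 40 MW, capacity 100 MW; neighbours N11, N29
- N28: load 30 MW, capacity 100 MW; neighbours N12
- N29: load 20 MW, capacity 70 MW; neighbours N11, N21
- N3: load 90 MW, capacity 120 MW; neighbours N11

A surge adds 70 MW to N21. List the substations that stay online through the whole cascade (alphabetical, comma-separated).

Round 1 — N21 at 110 > 100. N21 trips offline.
  N21 sheds 110 MW to N11, N29: 55 each.
    N11: 40+55 = 95 ≤ 110
    N29: 20+55 = 75 > 70
Round 2 — N29 trips offline.
  N29 sheds 75 MW to N11: 75 each.
    N11: 95+75 = 170 > 110
Round 3 — N11 trips offline.
  N11 sheds 170 MW to N3: 170 each.
    N3: 90+170 = 260 > 120
Round 4 — N3 trips offline.
  N3 sheds 260 MW: no online neighbours, lost.
No further trips.

N12, N28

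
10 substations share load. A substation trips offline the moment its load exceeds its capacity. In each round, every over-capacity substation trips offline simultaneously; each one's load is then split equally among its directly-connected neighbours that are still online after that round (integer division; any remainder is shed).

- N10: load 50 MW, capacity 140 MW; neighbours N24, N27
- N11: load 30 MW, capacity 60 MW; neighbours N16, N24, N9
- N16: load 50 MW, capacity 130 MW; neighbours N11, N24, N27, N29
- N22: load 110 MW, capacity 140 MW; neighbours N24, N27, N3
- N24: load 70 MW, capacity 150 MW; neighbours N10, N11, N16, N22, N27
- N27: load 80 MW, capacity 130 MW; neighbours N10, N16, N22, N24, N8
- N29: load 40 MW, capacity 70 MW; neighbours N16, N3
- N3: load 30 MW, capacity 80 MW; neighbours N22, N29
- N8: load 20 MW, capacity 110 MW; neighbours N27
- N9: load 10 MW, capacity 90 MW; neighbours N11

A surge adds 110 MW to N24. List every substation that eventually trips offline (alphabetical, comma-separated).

N10, N11, N16, N22, N24, N27, N29, N3

Round 1 — N24 at 180 > 150. N24 trips offline.
  N24 sheds 180 MW to N10, N11, N16, N22, N27: 36 each.
    N10: 50+36 = 86 ≤ 140
    N11: 30+36 = 66 > 60
    N16: 50+36 = 86 ≤ 130
    N22: 110+36 = 146 > 140
    N27: 80+36 = 116 ≤ 130
Round 2 — N11, N22 trip offline.
  N11 sheds 66 MW to N16, N9: 33 each.
    N16: 86+33 = 119 ≤ 130
    N9: 10+33 = 43 ≤ 90
  N22 sheds 146 MW to N27, N3: 73 each.
    N27: 116+73 = 189 > 130
    N3: 30+73 = 103 > 80
Round 3 — N27, N3 trip offline.
  N27 sheds 189 MW to N10, N16, N8: 63 each.
    N10: 86+63 = 149 > 140
    N16: 119+63 = 182 > 130
    N8: 20+63 = 83 ≤ 110
  N3 sheds 103 MW to N29: 103 each.
    N29: 40+103 = 143 > 70
Round 4 — N10, N16, N29 trip offline.
  N10 sheds 149 MW: no online neighbours, lost.
  N16 sheds 182 MW: no online neighbours, lost.
  N29 sheds 143 MW: no online neighbours, lost.
No further trips.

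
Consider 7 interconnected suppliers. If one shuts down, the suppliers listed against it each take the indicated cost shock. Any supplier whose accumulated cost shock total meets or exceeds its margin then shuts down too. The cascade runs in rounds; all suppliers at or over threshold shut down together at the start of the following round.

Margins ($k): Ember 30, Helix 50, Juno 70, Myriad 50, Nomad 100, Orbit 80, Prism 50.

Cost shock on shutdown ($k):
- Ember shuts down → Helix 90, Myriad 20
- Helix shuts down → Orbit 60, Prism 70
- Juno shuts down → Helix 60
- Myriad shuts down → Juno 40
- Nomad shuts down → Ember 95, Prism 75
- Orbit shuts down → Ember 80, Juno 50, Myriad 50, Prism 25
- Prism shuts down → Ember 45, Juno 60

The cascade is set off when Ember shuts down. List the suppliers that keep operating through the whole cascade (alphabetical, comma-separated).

Juno, Myriad, Nomad, Orbit

Round 1 — Ember shuts down (initial).
  Helix: +90 → 90 ≥ 50
  Myriad: +20 → 20 < 50
Round 2 — Helix shuts down.
  Orbit: +60 → 60 < 80
  Prism: +70 → 70 ≥ 50
Round 3 — Prism shuts down.
  Juno: +60 → 60 < 70
No further shutdowns.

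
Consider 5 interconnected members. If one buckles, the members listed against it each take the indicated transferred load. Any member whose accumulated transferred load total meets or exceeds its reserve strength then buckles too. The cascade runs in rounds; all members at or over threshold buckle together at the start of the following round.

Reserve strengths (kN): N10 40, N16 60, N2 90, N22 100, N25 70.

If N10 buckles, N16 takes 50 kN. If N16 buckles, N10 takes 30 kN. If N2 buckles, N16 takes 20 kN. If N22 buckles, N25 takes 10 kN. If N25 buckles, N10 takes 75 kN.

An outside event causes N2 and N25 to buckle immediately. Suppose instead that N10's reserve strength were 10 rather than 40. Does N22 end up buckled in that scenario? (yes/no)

no

With N10's reserve strength at 10:
Round 1 — N2, N25 buckle (initial).
  N10: +75 → 75 ≥ 10
  N16: +20 → 20 < 60
Round 2 — N10 buckles.
  N16: +50 → 70 ≥ 60
Round 3 — N16 buckles.
No further bucklings.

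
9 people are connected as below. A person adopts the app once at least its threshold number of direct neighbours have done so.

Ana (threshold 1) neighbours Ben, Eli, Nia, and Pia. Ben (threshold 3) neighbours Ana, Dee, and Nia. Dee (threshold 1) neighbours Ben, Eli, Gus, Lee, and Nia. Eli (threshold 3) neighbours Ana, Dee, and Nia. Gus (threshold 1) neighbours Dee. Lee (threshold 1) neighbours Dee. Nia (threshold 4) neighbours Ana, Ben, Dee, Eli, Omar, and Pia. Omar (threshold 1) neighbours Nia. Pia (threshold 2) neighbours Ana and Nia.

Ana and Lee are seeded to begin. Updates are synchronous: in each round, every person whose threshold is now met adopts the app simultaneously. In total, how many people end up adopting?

Round 1 — Ana, Lee adopt the app (initial).
Round 2 — checking thresholds:
  Ben: 1 of 3 neighbours < 3, below threshold.
  Dee: 1 of 5 neighbours ≥ 1, adopts the app.
  Eli: 1 of 3 neighbours < 3, below threshold.
  Nia: 1 of 6 neighbours < 4, below threshold.
  Pia: 1 of 2 neighbours < 2, below threshold.
Round 3 — checking thresholds:
  Ben: 2 of 3 neighbours < 3, below threshold.
  Eli: 2 of 3 neighbours < 3, below threshold.
  Gus: 1 of 1 neighbours ≥ 1, adopts the app.
  Nia: 2 of 6 neighbours < 4, below threshold.
  Pia: 1 of 2 neighbours < 2, below threshold.
Round 4 — no new adoptions; cascade stops.

4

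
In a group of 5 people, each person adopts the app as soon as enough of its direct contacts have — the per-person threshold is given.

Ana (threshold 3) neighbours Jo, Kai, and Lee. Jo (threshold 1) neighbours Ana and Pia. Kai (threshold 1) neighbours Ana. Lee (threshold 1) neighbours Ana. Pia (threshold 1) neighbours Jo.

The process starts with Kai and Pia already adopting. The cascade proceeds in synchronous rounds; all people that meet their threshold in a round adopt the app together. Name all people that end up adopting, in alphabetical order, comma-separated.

Jo, Kai, Pia

Round 1 — Kai, Pia adopt the app (initial).
Round 2 — checking thresholds:
  Ana: 1 of 3 neighbours < 3, holds.
  Jo: 1 of 2 neighbours ≥ 1, adopts the app.
Round 3 — no new adoptions; cascade stops.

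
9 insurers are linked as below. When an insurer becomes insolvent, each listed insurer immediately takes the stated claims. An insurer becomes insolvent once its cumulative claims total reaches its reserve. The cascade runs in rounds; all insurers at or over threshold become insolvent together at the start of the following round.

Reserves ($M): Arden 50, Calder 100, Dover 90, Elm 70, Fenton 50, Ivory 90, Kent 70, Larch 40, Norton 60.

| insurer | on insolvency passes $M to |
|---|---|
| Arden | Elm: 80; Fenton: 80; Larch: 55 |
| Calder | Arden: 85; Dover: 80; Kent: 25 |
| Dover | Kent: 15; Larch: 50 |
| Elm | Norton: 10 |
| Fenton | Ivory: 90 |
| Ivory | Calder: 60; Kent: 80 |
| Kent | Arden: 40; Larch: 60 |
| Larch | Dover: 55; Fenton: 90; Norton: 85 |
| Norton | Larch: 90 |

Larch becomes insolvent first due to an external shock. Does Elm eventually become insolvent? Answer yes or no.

no

Round 1 — Larch becomes insolvent (initial).
  Dover: +55 → 55 < 90
  Fenton: +90 → 90 ≥ 50
  Norton: +85 → 85 ≥ 60
Round 2 — Fenton, Norton become insolvent.
  Ivory: +90 → 90 ≥ 90
Round 3 — Ivory becomes insolvent.
  Calder: +60 → 60 < 100
  Kent: +80 → 80 ≥ 70
Round 4 — Kent becomes insolvent.
  Arden: +40 → 40 < 50
No further insolvencies.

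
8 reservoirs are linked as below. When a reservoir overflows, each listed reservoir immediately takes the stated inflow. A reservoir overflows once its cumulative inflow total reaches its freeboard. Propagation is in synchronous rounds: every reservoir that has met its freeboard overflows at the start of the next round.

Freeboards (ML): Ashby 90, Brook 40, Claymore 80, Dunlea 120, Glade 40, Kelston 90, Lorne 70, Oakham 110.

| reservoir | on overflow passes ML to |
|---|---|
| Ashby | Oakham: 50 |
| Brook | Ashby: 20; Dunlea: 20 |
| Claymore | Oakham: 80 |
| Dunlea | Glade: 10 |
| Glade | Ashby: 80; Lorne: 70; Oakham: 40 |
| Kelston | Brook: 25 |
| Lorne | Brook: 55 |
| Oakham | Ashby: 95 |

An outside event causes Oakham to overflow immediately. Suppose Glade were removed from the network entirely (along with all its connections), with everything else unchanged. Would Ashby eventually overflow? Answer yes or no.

With Glade removed:
Round 1 — Oakham overflows (initial).
  Ashby: +95 → 95 ≥ 90
Round 2 — Ashby overflows.
No further overflows.

yes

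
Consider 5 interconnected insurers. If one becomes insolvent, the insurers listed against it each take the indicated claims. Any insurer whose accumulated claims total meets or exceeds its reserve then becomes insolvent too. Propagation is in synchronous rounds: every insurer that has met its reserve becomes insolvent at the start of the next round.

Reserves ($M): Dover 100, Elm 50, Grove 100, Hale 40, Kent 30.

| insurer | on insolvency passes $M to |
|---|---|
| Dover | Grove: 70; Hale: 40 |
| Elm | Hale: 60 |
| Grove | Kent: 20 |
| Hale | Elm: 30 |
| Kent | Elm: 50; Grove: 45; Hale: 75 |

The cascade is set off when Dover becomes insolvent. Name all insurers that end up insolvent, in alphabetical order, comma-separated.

Round 1 — Dover becomes insolvent (initial).
  Grove: +70 → 70 < 100
  Hale: +40 → 40 ≥ 40
Round 2 — Hale becomes insolvent.
  Elm: +30 → 30 < 50
No further insolvencies.

Dover, Hale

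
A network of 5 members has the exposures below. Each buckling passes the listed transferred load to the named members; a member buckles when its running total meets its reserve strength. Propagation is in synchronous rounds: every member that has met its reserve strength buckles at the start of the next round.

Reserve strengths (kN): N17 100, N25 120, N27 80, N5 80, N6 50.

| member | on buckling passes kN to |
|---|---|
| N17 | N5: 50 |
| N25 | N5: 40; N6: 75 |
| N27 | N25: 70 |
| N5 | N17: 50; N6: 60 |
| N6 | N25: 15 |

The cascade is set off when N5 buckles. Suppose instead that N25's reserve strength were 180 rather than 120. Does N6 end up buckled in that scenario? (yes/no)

With N25's reserve strength at 180:
Round 1 — N5 buckles (initial).
  N17: +50 → 50 < 100
  N6: +60 → 60 ≥ 50
Round 2 — N6 buckles.
  N25: +15 → 15 < 180
No further bucklings.

yes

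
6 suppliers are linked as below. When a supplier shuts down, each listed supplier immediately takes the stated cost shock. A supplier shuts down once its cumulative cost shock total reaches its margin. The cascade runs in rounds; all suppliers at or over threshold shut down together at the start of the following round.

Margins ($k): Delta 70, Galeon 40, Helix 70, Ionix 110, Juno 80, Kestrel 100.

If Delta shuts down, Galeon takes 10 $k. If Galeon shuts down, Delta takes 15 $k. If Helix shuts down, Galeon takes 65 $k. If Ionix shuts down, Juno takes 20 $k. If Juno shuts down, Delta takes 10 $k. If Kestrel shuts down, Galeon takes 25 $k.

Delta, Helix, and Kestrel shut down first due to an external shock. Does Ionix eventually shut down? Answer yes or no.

Round 1 — Delta, Helix, Kestrel shut down (initial).
  Galeon: +10+65+25 → 100 ≥ 40
Round 2 — Galeon shuts down.
No further shutdowns.

no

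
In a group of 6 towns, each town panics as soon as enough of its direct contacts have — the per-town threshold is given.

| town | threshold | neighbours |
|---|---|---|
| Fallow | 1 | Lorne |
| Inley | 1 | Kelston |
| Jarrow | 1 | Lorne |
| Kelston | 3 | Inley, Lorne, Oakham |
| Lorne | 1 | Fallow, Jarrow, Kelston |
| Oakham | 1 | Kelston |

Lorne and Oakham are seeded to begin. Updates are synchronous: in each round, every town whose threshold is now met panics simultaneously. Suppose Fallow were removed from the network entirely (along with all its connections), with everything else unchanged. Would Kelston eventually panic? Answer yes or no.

no

With Fallow removed:
Round 1 — Lorne, Oakham panic (initial).
Round 2 — checking thresholds:
  Jarrow: 1 of 1 neighbours ≥ 1, panics.
  Kelston: 2 of 3 neighbours < 3, holds.
Round 3 — no new panics; cascade stops.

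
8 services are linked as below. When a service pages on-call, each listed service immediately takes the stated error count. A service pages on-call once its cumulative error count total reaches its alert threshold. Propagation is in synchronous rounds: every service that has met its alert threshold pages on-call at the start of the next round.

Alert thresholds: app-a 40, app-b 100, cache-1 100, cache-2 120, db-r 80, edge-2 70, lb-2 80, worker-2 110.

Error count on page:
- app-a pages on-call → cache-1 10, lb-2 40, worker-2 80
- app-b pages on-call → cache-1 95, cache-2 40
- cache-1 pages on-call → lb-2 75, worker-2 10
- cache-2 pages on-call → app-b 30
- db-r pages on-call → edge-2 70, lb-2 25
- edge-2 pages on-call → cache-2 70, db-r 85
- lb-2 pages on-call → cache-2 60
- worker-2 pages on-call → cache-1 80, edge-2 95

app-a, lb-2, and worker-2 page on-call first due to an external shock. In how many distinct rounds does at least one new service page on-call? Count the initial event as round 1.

3

Round 1 — app-a, lb-2, worker-2 page on-call (initial).
  cache-1: +10+80 → 90 < 100
  cache-2: +60 → 60 < 120
  edge-2: +95 → 95 ≥ 70
Round 2 — edge-2 pages on-call.
  cache-2: +70 → 130 ≥ 120
  db-r: +85 → 85 ≥ 80
Round 3 — cache-2, db-r page on-call.
  app-b: +30 → 30 < 100
No further pages.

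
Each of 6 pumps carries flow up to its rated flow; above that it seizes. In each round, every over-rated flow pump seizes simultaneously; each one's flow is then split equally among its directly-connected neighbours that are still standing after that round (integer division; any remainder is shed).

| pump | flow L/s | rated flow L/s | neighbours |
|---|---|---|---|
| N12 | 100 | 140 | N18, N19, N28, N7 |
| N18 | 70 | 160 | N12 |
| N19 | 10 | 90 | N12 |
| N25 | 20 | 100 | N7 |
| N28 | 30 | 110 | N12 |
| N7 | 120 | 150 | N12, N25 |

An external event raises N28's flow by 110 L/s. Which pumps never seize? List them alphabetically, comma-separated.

N18, N19

Round 1 — N28 at 140 > 110. N28 seizes.
  N28 sheds 140 L/s to N12: 140 each.
    N12: 100+140 = 240 > 140
Round 2 — N12 seizes.
  N12 sheds 240 L/s to N18, N19, N7: 80 each.
    N18: 70+80 = 150 ≤ 160
    N19: 10+80 = 90 ≤ 90
    N7: 120+80 = 200 > 150
Round 3 — N7 seizes.
  N7 sheds 200 L/s to N25: 200 each.
    N25: 20+200 = 220 > 100
Round 4 — N25 seizes.
  N25 sheds 220 L/s: no online neighbours, lost.
No further seizures.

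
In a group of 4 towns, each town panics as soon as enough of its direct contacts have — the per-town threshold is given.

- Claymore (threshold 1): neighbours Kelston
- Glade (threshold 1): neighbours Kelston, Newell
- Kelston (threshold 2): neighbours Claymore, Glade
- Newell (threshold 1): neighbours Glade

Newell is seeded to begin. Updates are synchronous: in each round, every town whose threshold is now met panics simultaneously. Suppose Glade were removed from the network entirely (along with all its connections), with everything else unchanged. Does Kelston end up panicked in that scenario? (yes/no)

no

With Glade removed:
Round 1 — Newell panics (initial).
Round 2 — no new panics; cascade stops.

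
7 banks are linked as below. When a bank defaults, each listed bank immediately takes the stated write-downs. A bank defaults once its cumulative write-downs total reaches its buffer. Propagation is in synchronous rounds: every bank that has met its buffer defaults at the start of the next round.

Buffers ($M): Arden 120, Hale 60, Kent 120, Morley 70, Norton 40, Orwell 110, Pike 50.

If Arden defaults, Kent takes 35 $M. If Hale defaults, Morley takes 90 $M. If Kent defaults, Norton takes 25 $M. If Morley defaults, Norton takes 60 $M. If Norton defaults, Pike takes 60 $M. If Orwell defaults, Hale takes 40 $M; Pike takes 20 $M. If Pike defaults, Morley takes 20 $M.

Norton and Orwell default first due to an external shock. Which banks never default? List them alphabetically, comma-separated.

Arden, Hale, Kent, Morley

Round 1 — Norton, Orwell default (initial).
  Hale: +40 → 40 < 60
  Pike: +60+20 → 80 ≥ 50
Round 2 — Pike defaults.
  Morley: +20 → 20 < 70
No further defaults.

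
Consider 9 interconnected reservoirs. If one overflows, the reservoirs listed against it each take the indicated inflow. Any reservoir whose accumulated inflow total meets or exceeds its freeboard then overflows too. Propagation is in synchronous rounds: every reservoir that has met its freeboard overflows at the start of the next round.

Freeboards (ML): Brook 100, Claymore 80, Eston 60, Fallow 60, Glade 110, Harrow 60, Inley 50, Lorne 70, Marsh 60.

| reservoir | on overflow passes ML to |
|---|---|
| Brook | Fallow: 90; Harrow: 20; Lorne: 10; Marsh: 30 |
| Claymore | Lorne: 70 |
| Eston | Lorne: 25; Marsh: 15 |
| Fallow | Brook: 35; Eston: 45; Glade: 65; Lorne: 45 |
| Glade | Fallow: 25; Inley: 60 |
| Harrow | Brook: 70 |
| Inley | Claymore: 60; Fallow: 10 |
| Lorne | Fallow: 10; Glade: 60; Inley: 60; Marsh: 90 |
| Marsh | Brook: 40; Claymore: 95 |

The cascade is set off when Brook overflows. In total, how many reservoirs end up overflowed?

2

Round 1 — Brook overflows (initial).
  Fallow: +90 → 90 ≥ 60
  Harrow: +20 → 20 < 60
  Lorne: +10 → 10 < 70
  Marsh: +30 → 30 < 60
Round 2 — Fallow overflows.
  Eston: +45 → 45 < 60
  Glade: +65 → 65 < 110
  Lorne: +45 → 55 < 70
No further overflows.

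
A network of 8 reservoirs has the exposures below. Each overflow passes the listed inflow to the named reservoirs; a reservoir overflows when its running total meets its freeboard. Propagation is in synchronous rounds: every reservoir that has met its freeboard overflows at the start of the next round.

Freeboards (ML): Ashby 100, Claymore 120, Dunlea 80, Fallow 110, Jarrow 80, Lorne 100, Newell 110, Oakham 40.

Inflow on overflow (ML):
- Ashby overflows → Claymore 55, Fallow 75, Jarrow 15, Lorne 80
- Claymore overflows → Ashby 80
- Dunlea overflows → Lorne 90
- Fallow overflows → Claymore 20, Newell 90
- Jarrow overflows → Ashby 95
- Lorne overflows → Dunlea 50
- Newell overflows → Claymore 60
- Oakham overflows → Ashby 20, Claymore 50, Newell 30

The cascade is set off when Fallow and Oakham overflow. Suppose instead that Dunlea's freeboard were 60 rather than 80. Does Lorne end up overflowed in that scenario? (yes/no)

no

With Dunlea's freeboard at 60:
Round 1 — Fallow, Oakham overflow (initial).
  Ashby: +20 → 20 < 100
  Claymore: +20+50 → 70 < 120
  Newell: +90+30 → 120 ≥ 110
Round 2 — Newell overflows.
  Claymore: +60 → 130 ≥ 120
Round 3 — Claymore overflows.
  Ashby: +80 → 100 ≥ 100
Round 4 — Ashby overflows.
  Jarrow: +15 → 15 < 80
  Lorne: +80 → 80 < 100
No further overflows.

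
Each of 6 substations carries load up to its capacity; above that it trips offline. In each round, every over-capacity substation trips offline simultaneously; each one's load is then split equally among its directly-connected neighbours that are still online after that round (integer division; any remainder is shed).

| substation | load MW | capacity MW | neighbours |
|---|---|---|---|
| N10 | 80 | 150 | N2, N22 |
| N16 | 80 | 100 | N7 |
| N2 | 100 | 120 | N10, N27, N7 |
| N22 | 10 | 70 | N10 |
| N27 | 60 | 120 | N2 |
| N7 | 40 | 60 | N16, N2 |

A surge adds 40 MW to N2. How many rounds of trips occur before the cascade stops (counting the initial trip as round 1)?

3

Round 1 — N2 at 140 > 120. N2 trips offline.
  N2 sheds 140 MW to N10, N27, N7: 46 each (2 lost).
    N10: 80+46 = 126 ≤ 150
    N27: 60+46 = 106 ≤ 120
    N7: 40+46 = 86 > 60
Round 2 — N7 trips offline.
  N7 sheds 86 MW to N16: 86 each.
    N16: 80+86 = 166 > 100
Round 3 — N16 trips offline.
  N16 sheds 166 MW: no online neighbours, lost.
No further trips.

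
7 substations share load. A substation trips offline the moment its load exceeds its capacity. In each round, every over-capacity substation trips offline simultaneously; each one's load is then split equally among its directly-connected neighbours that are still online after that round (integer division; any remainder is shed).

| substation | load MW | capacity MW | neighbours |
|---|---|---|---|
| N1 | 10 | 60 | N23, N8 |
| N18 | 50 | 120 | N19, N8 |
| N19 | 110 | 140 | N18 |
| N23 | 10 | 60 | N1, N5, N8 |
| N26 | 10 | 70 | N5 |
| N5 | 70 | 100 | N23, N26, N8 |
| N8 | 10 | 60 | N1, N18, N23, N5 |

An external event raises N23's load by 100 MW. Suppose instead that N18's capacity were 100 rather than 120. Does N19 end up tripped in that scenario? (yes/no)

With N18's capacity at 100:
Round 1 — N23 at 110 > 60. N23 trips offline.
  N23 sheds 110 MW to N1, N5, N8: 36 each (2 lost).
    N1: 10+36 = 46 ≤ 60
    N5: 70+36 = 106 > 100
    N8: 10+36 = 46 ≤ 60
Round 2 — N5 trips offline.
  N5 sheds 106 MW to N26, N8: 53 each.
    N26: 10+53 = 63 ≤ 70
    N8: 46+53 = 99 > 60
Round 3 — N8 trips offline.
  N8 sheds 99 MW to N1, N18: 49 each (1 lost).
    N1: 46+49 = 95 > 60
    N18: 50+49 = 99 ≤ 100
Round 4 — N1 trips offline.
  N1 sheds 95 MW: no online neighbours, lost.
No further trips.

no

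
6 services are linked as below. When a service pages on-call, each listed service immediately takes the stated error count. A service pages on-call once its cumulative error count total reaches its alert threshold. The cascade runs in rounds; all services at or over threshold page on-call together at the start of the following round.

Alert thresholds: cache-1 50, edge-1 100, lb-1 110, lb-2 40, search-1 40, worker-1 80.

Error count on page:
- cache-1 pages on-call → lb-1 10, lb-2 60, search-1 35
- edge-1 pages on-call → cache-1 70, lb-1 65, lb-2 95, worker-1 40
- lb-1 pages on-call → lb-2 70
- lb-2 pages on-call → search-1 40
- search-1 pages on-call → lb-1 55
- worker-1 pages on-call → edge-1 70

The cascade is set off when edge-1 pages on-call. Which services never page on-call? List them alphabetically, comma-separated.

Round 1 — edge-1 pages on-call (initial).
  cache-1: +70 → 70 ≥ 50
  lb-1: +65 → 65 < 110
  lb-2: +95 → 95 ≥ 40
  worker-1: +40 → 40 < 80
Round 2 — cache-1, lb-2 page on-call.
  lb-1: +10 → 75 < 110
  search-1: +35+40 → 75 ≥ 40
Round 3 — search-1 pages on-call.
  lb-1: +55 → 130 ≥ 110
Round 4 — lb-1 pages on-call.
No further pages.

worker-1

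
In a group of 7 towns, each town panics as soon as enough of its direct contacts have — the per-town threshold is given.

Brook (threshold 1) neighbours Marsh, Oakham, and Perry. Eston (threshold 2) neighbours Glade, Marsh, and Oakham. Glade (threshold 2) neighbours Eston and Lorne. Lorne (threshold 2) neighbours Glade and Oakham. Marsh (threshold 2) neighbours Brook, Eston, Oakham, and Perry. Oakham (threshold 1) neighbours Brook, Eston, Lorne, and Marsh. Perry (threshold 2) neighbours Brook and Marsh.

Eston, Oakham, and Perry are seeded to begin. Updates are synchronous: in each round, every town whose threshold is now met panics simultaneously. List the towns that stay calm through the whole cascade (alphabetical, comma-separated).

Round 1 — Eston, Oakham, Perry panic (initial).
Round 2 — checking thresholds:
  Brook: 2 of 3 neighbours ≥ 1, panics.
  Glade: 1 of 2 neighbours < 2, not yet.
  Lorne: 1 of 2 neighbours < 2, not yet.
  Marsh: 3 of 4 neighbours ≥ 2, panics.
Round 3 — no new panics; cascade stops.

Glade, Lorne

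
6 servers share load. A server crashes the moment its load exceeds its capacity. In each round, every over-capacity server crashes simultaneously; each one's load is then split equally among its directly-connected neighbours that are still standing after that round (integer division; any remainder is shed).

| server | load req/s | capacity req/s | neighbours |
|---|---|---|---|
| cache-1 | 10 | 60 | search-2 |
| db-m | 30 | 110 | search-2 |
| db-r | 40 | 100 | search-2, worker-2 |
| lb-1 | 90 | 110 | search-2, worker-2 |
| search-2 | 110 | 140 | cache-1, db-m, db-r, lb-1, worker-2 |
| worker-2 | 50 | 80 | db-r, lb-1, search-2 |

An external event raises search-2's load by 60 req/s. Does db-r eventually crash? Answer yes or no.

yes

Round 1 — search-2 at 170 > 140. search-2 crashes.
  search-2 sheds 170 req/s to cache-1, db-m, db-r, lb-1, worker-2: 34 each.
    cache-1: 10+34 = 44 ≤ 60
    db-m: 30+34 = 64 ≤ 110
    db-r: 40+34 = 74 ≤ 100
    lb-1: 90+34 = 124 > 110
    worker-2: 50+34 = 84 > 80
Round 2 — lb-1, worker-2 crash.
  lb-1 sheds 124 req/s: no online neighbours, lost.
  worker-2 sheds 84 req/s to db-r: 84 each.
    db-r: 74+84 = 158 > 100
Round 3 — db-r crashes.
  db-r sheds 158 req/s: no online neighbours, lost.
No further crashes.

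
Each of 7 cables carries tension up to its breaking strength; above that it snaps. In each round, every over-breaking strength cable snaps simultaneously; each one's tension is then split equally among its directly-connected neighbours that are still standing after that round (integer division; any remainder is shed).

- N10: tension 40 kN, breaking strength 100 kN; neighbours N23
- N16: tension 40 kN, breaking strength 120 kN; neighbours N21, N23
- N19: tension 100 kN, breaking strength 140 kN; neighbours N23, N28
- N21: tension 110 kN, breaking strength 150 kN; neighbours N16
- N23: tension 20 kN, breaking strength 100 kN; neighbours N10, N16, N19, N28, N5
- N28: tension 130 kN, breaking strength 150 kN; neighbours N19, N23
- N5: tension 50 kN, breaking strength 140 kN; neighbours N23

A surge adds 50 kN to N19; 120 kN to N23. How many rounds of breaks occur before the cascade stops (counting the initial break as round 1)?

2

Round 1 — N19 at 150 > 140; N23 at 140 > 100. N19, N23 snap.
  N19 sheds 150 kN to N28: 150 each.
    N28: 130+150 = 280 > 150
  N23 sheds 140 kN to N10, N16, N28, N5: 35 each.
    N10: 40+35 = 75 ≤ 100
    N16: 40+35 = 75 ≤ 120
    N28: 280+35 = 315 > 150
    N5: 50+35 = 85 ≤ 140
Round 2 — N28 snaps.
  N28 sheds 315 kN: no online neighbours, lost.
No further breaks.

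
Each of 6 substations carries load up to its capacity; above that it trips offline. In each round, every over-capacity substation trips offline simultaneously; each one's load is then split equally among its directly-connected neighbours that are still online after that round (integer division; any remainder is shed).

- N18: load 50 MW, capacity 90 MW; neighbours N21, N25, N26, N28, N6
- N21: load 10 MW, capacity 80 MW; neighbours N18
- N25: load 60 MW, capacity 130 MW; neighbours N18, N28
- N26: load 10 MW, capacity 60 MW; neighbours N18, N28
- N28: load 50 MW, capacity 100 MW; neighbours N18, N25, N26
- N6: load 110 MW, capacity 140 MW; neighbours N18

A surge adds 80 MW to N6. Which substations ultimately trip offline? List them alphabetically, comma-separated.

N18, N25, N26, N28, N6

Round 1 — N6 at 190 > 140. N6 trips offline.
  N6 sheds 190 MW to N18: 190 each.
    N18: 50+190 = 240 > 90
Round 2 — N18 trips offline.
  N18 sheds 240 MW to N21, N25, N26, N28: 60 each.
    N21: 10+60 = 70 ≤ 80
    N25: 60+60 = 120 ≤ 130
    N26: 10+60 = 70 > 60
    N28: 50+60 = 110 > 100
Round 3 — N26, N28 trip offline.
  N26 sheds 70 MW: no online neighbours, lost.
  N28 sheds 110 MW to N25: 110 each.
    N25: 120+110 = 230 > 130
Round 4 — N25 trips offline.
  N25 sheds 230 MW: no online neighbours, lost.
No further trips.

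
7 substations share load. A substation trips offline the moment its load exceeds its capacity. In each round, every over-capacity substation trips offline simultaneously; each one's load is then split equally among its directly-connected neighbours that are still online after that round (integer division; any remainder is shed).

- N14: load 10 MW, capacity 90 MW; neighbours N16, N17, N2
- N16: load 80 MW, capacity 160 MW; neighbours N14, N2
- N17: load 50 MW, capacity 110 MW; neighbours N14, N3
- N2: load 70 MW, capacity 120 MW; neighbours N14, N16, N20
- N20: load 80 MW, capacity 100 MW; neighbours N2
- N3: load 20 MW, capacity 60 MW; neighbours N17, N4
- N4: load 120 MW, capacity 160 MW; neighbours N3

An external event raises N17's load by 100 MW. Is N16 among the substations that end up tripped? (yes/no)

no

Round 1 — N17 at 150 > 110. N17 trips offline.
  N17 sheds 150 MW to N14, N3: 75 each.
    N14: 10+75 = 85 ≤ 90
    N3: 20+75 = 95 > 60
Round 2 — N3 trips offline.
  N3 sheds 95 MW to N4: 95 each.
    N4: 120+95 = 215 > 160
Round 3 — N4 trips offline.
  N4 sheds 215 MW: no online neighbours, lost.
No further trips.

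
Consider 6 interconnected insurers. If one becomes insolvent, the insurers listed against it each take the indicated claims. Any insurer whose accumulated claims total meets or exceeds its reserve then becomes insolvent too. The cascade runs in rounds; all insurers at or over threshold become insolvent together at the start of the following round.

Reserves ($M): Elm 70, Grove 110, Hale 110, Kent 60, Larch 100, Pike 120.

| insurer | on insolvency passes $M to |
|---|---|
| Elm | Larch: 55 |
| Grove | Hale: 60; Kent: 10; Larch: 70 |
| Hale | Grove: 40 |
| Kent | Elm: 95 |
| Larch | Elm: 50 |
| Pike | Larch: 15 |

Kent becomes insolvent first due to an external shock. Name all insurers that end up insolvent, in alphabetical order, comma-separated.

Elm, Kent

Round 1 — Kent becomes insolvent (initial).
  Elm: +95 → 95 ≥ 70
Round 2 — Elm becomes insolvent.
  Larch: +55 → 55 < 100
No further insolvencies.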